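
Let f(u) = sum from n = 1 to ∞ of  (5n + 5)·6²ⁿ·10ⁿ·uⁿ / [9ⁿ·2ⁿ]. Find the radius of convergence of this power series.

R = 1/20

Apply the ratio test: |a_{n+1}| / |a_n| = [(5(n+1) + 5)/(5n + 5)] · 36·10/(9·2), which tends to 20 as n → ∞.
Hence the series converges for |u| < 1/(20) = 1/20, so the radius of convergence is 1/20.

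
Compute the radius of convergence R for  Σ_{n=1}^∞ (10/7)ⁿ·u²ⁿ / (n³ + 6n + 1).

R = √70/10

Apply the ratio test: |a_{n+1}| / |a_n| = [(n³ + 6n + 1)/((n+1)³ + 6(n+1) + 1)] · 10/7, which tends to 10/7 as n → ∞.
Since the exponent of u increases by 2 each term, convergence requires |u|² < 7/10, hence R = √70/10.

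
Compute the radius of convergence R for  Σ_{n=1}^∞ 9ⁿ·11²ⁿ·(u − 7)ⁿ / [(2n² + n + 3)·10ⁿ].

The ratio of consecutive coefficients is [(2n² + n + 3)/(2(n+1)² + (n+1) + 3)] · 9·121/10 → 1089/10.
Convergence for |u − 7| · 1089/10 < 1, i.e. |u − 7| < 10/1089. So R = 10/1089.

R = 10/1089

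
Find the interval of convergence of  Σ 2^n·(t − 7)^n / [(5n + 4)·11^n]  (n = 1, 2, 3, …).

[3/2, 25/2)

Apply the ratio test: |a_{n+1}| / |a_n| = [(5n + 4)/(5(n+1) + 4)] · 2/11, which tends to 2/11 as n → ∞.
Thus R = 1/(2/11) = 11/2.
Check t = 25/2: comparison with the harmonic series Σ 1/n shows the series diverges.
At t = 3/2: the terms alternate in sign and decrease monotonically to 0 in absolute value (size ~ c/n), so the alternating series test gives convergence.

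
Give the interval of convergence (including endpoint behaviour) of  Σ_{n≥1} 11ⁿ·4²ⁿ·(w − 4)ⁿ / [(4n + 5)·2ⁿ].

Apply the ratio test: |a_{n+1}| / |a_n| = [(4n + 5)/(4(n+1) + 5)] · 11·16/2, which tends to 88 as n → ∞.
The series converges when 88 · |w − 4| < 1, giving R = 1/88.
At w = 353/88: comparison with the harmonic series Σ 1/n shows the series diverges.
When w = 351/88, convergence follows from the alternating series test (terms decrease monotonically to 0).

[351/88, 353/88)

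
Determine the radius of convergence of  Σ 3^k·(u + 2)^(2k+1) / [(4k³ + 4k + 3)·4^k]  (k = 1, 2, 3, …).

Ratio test: |a_{k+1}/a_k| = [(4k³ + 4k + 3)/(4(k+1)³ + 4(k+1) + 3)] · 3/4 → 3/4 as k → ∞.
Writing y = (u + 2)², the series in y has radius 4/3, so |u + 2| < √(4/3) and R = 2√3/3.

R = 2√3/3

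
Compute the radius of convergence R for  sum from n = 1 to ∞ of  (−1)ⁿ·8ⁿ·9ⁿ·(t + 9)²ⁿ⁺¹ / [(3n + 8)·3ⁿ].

R = √6/12

Apply the ratio test: |a_{n+1}| / |a_n| = [(3n + 8)/(3(n+1) + 8)] · 8·9/3, which tends to 24 as n → ∞.
Writing y = (t + 9)², the series in y has radius 1/24, so |t + 9| < √(1/24) and R = √6/12.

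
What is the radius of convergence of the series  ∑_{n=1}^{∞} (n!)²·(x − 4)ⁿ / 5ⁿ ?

By the ratio test, |a_{n+1}/a_n| = (n+1)² · 1/5 → ∞.
The ratio grows without bound, so the series diverges whenever (x − 4) ≠ 0; it converges only at x = 4. R = 0.

R = 0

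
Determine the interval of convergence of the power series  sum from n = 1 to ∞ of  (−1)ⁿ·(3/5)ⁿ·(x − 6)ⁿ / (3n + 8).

(13/3, 23/3]

Apply the ratio test: |a_{n+1}| / |a_n| = [(3n + 8)/(3(n+1) + 8)] · 3/5, which tends to 3/5 as n → ∞.
Hence the series converges for |x − 6| < 1/(3/5) = 5/3, so the radius of convergence is 5/3.
When x = 23/3, convergence follows from the alternating series test (terms decrease monotonically to 0).
Endpoint x = 13/3: the terms are asymptotic to a nonzero constant times 1/n, so the series diverges by limit comparison with Σ 1/n.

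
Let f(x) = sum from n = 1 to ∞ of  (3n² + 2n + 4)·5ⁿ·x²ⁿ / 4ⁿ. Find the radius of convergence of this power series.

Apply the ratio test: |a_{n+1}| / |a_n| = [(3(n+1)² + 2(n+1) + 4)/(3n² + 2n + 4)] · 5/4, which tends to 5/4 as n → ∞.
Since the exponent of x increases by 2 each term, convergence requires |x|² < 4/5, hence R = 2√5/5.

R = 2√5/5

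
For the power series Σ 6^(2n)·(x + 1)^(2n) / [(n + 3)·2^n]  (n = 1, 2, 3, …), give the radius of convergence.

The ratio of consecutive coefficients is [(n + 3)/((n+1) + 3)] · 36/2 → 18.
Writing y = (x + 1)², the series in y has radius 1/18, so |x + 1| < √(1/18) and R = √2/6.

R = √2/6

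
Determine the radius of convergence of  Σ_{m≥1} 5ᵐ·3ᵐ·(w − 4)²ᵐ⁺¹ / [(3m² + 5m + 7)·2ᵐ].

Apply the ratio test: |a_{m+1}| / |a_m| = [(3m² + 5m + 7)/(3(m+1)² + 5(m+1) + 7)] · 5·3/2, which tends to 15/2 as m → ∞.
Successive powers of (w − 4) differ by 2, so the series converges when |w − 4|² · 15/2 < 1, i.e. |w − 4| < √(2/15). So R = √30/15.

R = √30/15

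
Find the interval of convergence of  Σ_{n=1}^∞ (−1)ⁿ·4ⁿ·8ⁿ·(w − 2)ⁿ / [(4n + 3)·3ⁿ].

(61/32, 67/32]

By the ratio test, |a_{n+1}/a_n| = [(4n + 3)/(4(n+1) + 3)] · 4·8/3 → 32/3.
The series converges when 32/3 · |w − 2| < 1, giving R = 3/32.
Check w = 67/32: convergence follows from the alternating series test (terms decrease monotonically to 0).
Endpoint w = 61/32: the terms are asymptotic to a nonzero constant times 1/n, so the series diverges by limit comparison with Σ 1/n.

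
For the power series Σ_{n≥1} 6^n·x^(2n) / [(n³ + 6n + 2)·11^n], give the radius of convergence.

R = √66/6

The ratio of consecutive coefficients is [(n³ + 6n + 2)/((n+1)³ + 6(n+1) + 2)] · 6/11 → 6/11.
Successive powers of x differ by 2, so the series converges when |x|² · 6/11 < 1, i.e. |x| < √(11/6). So R = √66/6.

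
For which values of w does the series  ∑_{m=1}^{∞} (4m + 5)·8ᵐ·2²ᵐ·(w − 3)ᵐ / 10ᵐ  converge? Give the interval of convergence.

(43/16, 53/16)

By the ratio test, |a_{m+1}/a_m| = [(4(m+1) + 5)/(4m + 5)] · 8·4/10 → 16/5.
Thus R = 1/(16/5) = 5/16.
Endpoint w = 53/16: the terms have absolute value of order m, which does not tend to 0, so the series diverges by the divergence test.
Check w = 43/16: the terms have absolute value of order m, which does not tend to 0, so the series diverges by the divergence test.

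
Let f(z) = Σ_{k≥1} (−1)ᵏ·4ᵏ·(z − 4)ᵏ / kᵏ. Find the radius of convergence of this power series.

Applying the root test, |a_k|^(1/k) = 4/k → 0.
Since the k-th root of |a_k| tends to 0, the series converges for all real z; R = ∞.

R = ∞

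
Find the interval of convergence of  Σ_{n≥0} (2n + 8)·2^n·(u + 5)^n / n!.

Ratio test: |a_{n+1}/a_n| = (2(n+1) + 8)/(2n + 8) · 2 · 1/(n+1) → 0 as n → ∞.
Since the limit is 0 < 1 for every u, the series converges on all of ℝ and R = ∞.

(−∞, ∞)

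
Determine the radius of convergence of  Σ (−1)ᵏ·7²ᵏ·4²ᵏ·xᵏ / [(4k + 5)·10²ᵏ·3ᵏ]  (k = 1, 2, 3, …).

The ratio of consecutive coefficients is [(4k + 5)/(4(k+1) + 5)] · 49·16/(100·3) → 196/75.
Convergence for |x| · 196/75 < 1, i.e. |x| < 75/196. So R = 75/196.

R = 75/196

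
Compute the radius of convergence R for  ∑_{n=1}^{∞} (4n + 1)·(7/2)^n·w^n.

R = 2/7

Ratio test: |a_{n+1}/a_n| = [(4(n+1) + 1)/(4n + 1)] · 7/2 → 7/2 as n → ∞.
Hence the series converges for |w| < 1/(7/2) = 2/7, so the radius of convergence is 2/7.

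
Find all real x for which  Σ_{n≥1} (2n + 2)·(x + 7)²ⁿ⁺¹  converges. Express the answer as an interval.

(-8, -6)

By the ratio test, |a_{n+1}/a_n| = (2(n+1) + 2)/(2n + 2) → 1.
Since the exponent of (x + 7) increases by 2 each term, convergence requires |x + 7|² < 1, hence R = 1.
At x = -6: the terms have absolute value of order n, which does not tend to 0, so the series diverges by the divergence test.
Endpoint x = -8: the terms do not tend to 0, so the series diverges.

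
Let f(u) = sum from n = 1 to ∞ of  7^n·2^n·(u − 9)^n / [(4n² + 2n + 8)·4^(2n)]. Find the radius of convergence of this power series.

The ratio of consecutive coefficients is [(4n² + 2n + 8)/(4(n+1)² + 2(n+1) + 8)] · 7·2/16 → 7/8.
Thus R = 1/(7/8) = 8/7.

R = 8/7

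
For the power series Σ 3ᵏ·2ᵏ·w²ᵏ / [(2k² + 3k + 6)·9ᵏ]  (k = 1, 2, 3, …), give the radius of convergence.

The ratio of consecutive coefficients is [(2k² + 3k + 6)/(2(k+1)² + 3(k+1) + 6)] · 3·2/9 → 2/3.
Successive powers of w differ by 2, so the series converges when |w|² · 2/3 < 1, i.e. |w| < √(3/2). So R = √6/2.

R = √6/2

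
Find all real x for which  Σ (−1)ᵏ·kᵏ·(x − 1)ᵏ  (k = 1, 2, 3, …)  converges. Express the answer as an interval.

By the Cauchy root test, |a_k|^(1/k) = k → ∞.
Since the k-th root of |a_k| is unbounded, the series converges only at x = 1; R = 0.

{1}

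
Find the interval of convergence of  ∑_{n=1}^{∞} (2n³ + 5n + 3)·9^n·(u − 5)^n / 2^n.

(43/9, 47/9)

Ratio test: |a_{n+1}/a_n| = [(2(n+1)³ + 5(n+1) + 3)/(2n³ + 5n + 3)] · 9/2 → 9/2 as n → ∞.
Thus R = 1/(9/2) = 2/9.
Check u = 47/9: the terms do not tend to 0, so the series diverges.
At u = 43/9: the n-th term does not approach 0; divergence by the term test.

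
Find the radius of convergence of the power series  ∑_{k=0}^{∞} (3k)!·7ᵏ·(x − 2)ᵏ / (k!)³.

By the ratio test, |a_{k+1}/a_k| = (3k+1)·(3k+2)·(3k+3)/(k+1)³ · 7 → 189.
Hence the series converges for |x − 2| < 1/(189) = 1/189, so the radius of convergence is 1/189.

R = 1/189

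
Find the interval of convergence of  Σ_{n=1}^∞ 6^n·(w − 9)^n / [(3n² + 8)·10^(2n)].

Apply the ratio test: |a_{n+1}| / |a_n| = [(3n² + 8)/(3(n+1)² + 8)] · 6/100, which tends to 3/50 as n → ∞.
The series converges when 3/50 · |w − 9| < 1, giving R = 50/3.
Endpoint w = 77/3: absolute convergence follows by limit comparison with Σ 1/n².
Check w = -23/3: the terms are on the order of 1/n², so the series converges absolutely by comparison with the p-series (p = 2 > 1).

[-23/3, 77/3]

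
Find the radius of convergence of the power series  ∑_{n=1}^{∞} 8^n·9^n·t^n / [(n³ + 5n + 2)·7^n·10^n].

Ratio test: |a_{n+1}/a_n| = [(n³ + 5n + 2)/((n+1)³ + 5(n+1) + 2)] · 8·9/(7·10) → 36/35 as n → ∞.
Hence the series converges for |t| < 1/(36/35) = 35/36, so the radius of convergence is 35/36.

R = 35/36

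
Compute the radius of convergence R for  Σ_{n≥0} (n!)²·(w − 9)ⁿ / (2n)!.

R = 4

Apply the ratio test: |a_{n+1}| / |a_n| = (n+1)²/[(2n+1)·(2n+2)], which tends to 1/4 as n → ∞.
Convergence for |w − 9| · 1/4 < 1, i.e. |w − 9| < 4. So R = 4.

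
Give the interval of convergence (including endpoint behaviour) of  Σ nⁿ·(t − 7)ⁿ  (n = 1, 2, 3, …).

Applying the root test, |a_n|^(1/n) = n → ∞.
Since the n-th root of |a_n| is unbounded, the series converges only at t = 7; R = 0.

{7}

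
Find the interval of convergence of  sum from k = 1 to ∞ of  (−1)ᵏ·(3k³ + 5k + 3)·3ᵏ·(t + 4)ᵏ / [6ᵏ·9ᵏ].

(-22, 14)

By the ratio test, |a_{k+1}/a_k| = [(3(k+1)³ + 5(k+1) + 3)/(3k³ + 5k + 3)] · 3/(6·9) → 1/18.
The series converges when 1/18 · |t + 4| < 1, giving R = 18.
At t = 14: the k-th term does not approach 0; divergence by the term test.
Check t = -22: the terms do not tend to 0, so the series diverges.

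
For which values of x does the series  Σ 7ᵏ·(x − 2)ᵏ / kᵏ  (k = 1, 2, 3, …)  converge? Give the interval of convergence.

(−∞, ∞)

By the Cauchy root test, |a_k|^(1/k) = 7/k → 0.
Since the k-th root of |a_k| tends to 0, the series converges for all real x; R = ∞.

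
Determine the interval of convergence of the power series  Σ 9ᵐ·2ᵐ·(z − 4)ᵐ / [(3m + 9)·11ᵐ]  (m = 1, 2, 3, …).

Apply the ratio test: |a_{m+1}| / |a_m| = [(3m + 9)/(3(m+1) + 9)] · 9·2/11, which tends to 18/11 as m → ∞.
The series converges when 18/11 · |z − 4| < 1, giving R = 11/18.
At z = 83/18: the terms behave like c/m; limit comparison with the harmonic series gives divergence.
Endpoint z = 61/18: the terms alternate in sign and decrease monotonically to 0 in absolute value (size ~ c/m), so the alternating series test gives convergence.

[61/18, 83/18)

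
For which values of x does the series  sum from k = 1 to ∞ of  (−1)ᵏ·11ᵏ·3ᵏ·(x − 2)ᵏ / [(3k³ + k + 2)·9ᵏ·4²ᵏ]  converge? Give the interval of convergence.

[-26/11, 70/11]

By the ratio test, |a_{k+1}/a_k| = [(3k³ + k + 2)/(3(k+1)³ + (k+1) + 2)] · 11·3/(9·16) → 11/48.
The series converges when 11/48 · |x − 2| < 1, giving R = 48/11.
Check x = 70/11: absolute convergence follows by limit comparison with Σ 1/k³.
Endpoint x = -26/11: the terms are on the order of 1/k³, so the series converges absolutely by comparison with the p-series (p = 3 > 1).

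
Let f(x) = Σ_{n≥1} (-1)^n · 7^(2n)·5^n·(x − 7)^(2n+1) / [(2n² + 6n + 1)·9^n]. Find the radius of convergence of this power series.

Ratio test: |a_{n+1}/a_n| = [(2n² + 6n + 1)/(2(n+1)² + 6(n+1) + 1)] · 49·5/9 → 245/9 as n → ∞.
Successive powers of (x − 7) differ by 2, so the series converges when |x − 7|² · 245/9 < 1, i.e. |x − 7| < √(9/245). So R = 3√5/35.

R = 3√5/35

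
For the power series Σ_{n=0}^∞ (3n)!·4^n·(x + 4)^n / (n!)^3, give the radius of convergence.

The ratio of consecutive coefficients is (3n+1)·(3n+2)·(3n+3)/(n+1)³ · 4 → 108.
Hence the series converges for |x + 4| < 1/(108) = 1/108, so the radius of convergence is 1/108.

R = 1/108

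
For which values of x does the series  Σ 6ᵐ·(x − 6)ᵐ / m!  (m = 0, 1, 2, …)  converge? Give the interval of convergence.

(−∞, ∞)

Apply the ratio test: |a_{m+1}| / |a_m| = 6 · 1/(m+1), which tends to 0 as m → ∞.
Since the limit is 0 < 1 for every x, the series converges on all of ℝ and R = ∞.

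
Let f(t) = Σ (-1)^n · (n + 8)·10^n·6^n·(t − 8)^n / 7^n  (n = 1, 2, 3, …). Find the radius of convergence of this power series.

Ratio test: |a_{n+1}/a_n| = [((n+1) + 8)/(n + 8)] · 10·6/7 → 60/7 as n → ∞.
Hence the series converges for |t − 8| < 1/(60/7) = 7/60, so the radius of convergence is 7/60.

R = 7/60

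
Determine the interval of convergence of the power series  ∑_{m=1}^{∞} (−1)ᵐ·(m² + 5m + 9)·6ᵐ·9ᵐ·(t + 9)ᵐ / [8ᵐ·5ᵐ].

(-263/27, -223/27)

Apply the ratio test: |a_{m+1}| / |a_m| = [((m+1)² + 5(m+1) + 9)/(m² + 5m + 9)] · 6·9/(8·5), which tends to 27/20 as m → ∞.
Hence the series converges for |t + 9| < 1/(27/20) = 20/27, so the radius of convergence is 20/27.
Endpoint t = -223/27: the m-th term does not approach 0; divergence by the term test.
Check t = -263/27: the m-th term does not approach 0; divergence by the term test.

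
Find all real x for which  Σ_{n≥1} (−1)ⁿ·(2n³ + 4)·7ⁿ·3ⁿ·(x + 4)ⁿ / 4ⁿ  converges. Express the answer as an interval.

By the ratio test, |a_{n+1}/a_n| = [(2(n+1)³ + 4)/(2n³ + 4)] · 7·3/4 → 21/4.
The series converges when 21/4 · |x + 4| < 1, giving R = 4/21.
When x = -80/21, the n-th term does not approach 0; divergence by the term test.
At x = -88/21: the terms do not tend to 0, so the series diverges.

(-88/21, -80/21)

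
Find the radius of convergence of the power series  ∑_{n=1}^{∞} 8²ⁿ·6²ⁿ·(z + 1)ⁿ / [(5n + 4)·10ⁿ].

Ratio test: |a_{n+1}/a_n| = [(5n + 4)/(5(n+1) + 4)] · 64·36/10 → 1152/5 as n → ∞.
Thus R = 1/(1152/5) = 5/1152.

R = 5/1152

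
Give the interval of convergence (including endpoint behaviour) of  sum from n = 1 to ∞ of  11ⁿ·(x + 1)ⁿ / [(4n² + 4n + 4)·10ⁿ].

[-21/11, -1/11]

The ratio of consecutive coefficients is [(4n² + 4n + 4)/(4(n+1)² + 4(n+1) + 4)] · 11/10 → 11/10.
Convergence for |x + 1| · 11/10 < 1, i.e. |x + 1| < 10/11. So R = 10/11.
Endpoint x = -1/11: the terms are on the order of 1/n², so the series converges absolutely by comparison with the p-series (p = 2 > 1).
At x = -21/11: absolute convergence follows by limit comparison with Σ 1/n².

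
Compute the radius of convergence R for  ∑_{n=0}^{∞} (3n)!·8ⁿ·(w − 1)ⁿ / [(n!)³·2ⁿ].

R = 1/108

Apply the ratio test: |a_{n+1}| / |a_n| = (3n+1)·(3n+2)·(3n+3)/(n+1)³ · 8/2, which tends to 108 as n → ∞.
The series converges when 108 · |w − 1| < 1, giving R = 1/108.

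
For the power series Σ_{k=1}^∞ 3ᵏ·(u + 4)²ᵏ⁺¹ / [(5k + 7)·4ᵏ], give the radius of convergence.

By the ratio test, |a_{k+1}/a_k| = [(5k + 7)/(5(k+1) + 7)] · 3/4 → 3/4.
Writing y = (u + 4)², the series in y has radius 4/3, so |u + 4| < √(4/3) and R = 2√3/3.

R = 2√3/3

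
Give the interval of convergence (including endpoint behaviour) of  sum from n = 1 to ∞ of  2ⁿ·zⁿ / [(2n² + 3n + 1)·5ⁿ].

[-5/2, 5/2]

The ratio of consecutive coefficients is [(2n² + 3n + 1)/(2(n+1)² + 3(n+1) + 1)] · 2/5 → 2/5.
The series converges when 2/5 · |z| < 1, giving R = 5/2.
Endpoint z = 5/2: the terms are on the order of 1/n², so the series converges absolutely by comparison with the p-series (p = 2 > 1).
At z = -5/2: the terms are on the order of 1/n², so the series converges absolutely by comparison with the p-series (p = 2 > 1).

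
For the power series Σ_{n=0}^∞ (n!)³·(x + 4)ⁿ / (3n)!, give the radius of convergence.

R = 27

By the ratio test, |a_{n+1}/a_n| = (n+1)³/[(3n+1)·(3n+2)·(3n+3)] → 1/27.
Hence the series converges for |x + 4| < 1/(1/27) = 27, so the radius of convergence is 27.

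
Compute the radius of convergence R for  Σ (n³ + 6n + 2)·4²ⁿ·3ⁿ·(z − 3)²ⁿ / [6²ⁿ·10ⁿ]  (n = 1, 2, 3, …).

By the ratio test, |a_{n+1}/a_n| = [((n+1)³ + 6(n+1) + 2)/(n³ + 6n + 2)] · 16·3/(36·10) → 2/15.
Since the exponent of (z − 3) increases by 2 each term, convergence requires |z − 3|² < 15/2, hence R = √30/2.

R = √30/2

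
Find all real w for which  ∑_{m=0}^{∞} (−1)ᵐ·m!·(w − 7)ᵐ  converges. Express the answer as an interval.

{7}

The ratio of consecutive coefficients is (m+1) → ∞.
The terms grow without bound for any (w − 7) ≠ 0, so R = 0 (convergence only at w = 7).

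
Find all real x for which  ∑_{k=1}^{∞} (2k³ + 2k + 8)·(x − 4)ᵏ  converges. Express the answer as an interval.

(3, 5)

The ratio of consecutive coefficients is (2(k+1)³ + 2(k+1) + 8)/(2k³ + 2k + 8) → 1.
Convergence for |x − 4| < 1, so R = 1.
Check x = 5: the k-th term does not approach 0; divergence by the term test.
At x = 3: the k-th term does not approach 0; divergence by the term test.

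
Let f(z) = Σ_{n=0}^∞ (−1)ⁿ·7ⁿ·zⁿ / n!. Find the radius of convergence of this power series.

R = ∞

Apply the ratio test: |a_{n+1}| / |a_n| = 7 · 1/(n+1), which tends to 0 as n → ∞.
The limit is 0, so the series converges for all z; R = ∞.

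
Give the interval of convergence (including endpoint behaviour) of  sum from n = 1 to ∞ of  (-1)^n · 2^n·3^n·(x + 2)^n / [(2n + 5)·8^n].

(-10/3, -2/3]

Ratio test: |a_{n+1}/a_n| = [(2n + 5)/(2(n+1) + 5)] · 2·3/8 → 3/4 as n → ∞.
The series converges when 3/4 · |x + 2| < 1, giving R = 4/3.
Endpoint x = -2/3: an alternating series whose terms decrease to 0 in absolute value, so it converges by the Leibniz criterion.
Endpoint x = -10/3: the terms are asymptotic to a nonzero constant times 1/n, so the series diverges by limit comparison with Σ 1/n.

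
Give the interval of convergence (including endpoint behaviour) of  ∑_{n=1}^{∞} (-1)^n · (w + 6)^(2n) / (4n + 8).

The ratio of consecutive coefficients is (4n + 8)/(4(n+1) + 8) → 1.
Writing y = (w + 6)², the series in y has radius 1, so |w + 6| < √(1) = 1 and R = 1.
When w = -5, convergence follows from the alternating series test (terms decrease monotonically to 0).
When w = -7, convergence follows from the alternating series test (terms decrease monotonically to 0).

[-7, -5]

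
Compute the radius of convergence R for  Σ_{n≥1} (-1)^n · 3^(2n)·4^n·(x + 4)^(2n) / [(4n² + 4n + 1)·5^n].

R = √5/6

Ratio test: |a_{n+1}/a_n| = [(4n² + 4n + 1)/(4(n+1)² + 4(n+1) + 1)] · 9·4/5 → 36/5 as n → ∞.
Successive powers of (x + 4) differ by 2, so the series converges when |x + 4|² · 36/5 < 1, i.e. |x + 4| < √(5/36). So R = √5/6.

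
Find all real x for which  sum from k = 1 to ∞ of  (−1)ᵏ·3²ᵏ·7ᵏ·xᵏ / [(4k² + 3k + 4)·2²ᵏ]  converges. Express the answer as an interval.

[-4/63, 4/63]

Apply the ratio test: |a_{k+1}| / |a_k| = [(4k² + 3k + 4)/(4(k+1)² + 3(k+1) + 4)] · 9·7/4, which tends to 63/4 as k → ∞.
Hence the series converges for |x| < 1/(63/4) = 4/63, so the radius of convergence is 4/63.
When x = 4/63, the terms are on the order of 1/k², so the series converges absolutely by comparison with the p-series (p = 2 > 1).
When x = -4/63, the series is dominated by a constant times Σ 1/k², which converges (p = 2 > 1).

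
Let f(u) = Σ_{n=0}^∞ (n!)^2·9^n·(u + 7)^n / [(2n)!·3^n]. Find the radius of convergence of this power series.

R = 4/3

By the ratio test, |a_{n+1}/a_n| = (n+1)²/[(2n+1)·(2n+2)] · 9/3 → 3/4.
The series converges when 3/4 · |u + 7| < 1, giving R = 4/3.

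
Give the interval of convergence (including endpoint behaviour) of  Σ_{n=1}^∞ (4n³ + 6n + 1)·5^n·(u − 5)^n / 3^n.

(22/5, 28/5)

The ratio of consecutive coefficients is [(4(n+1)³ + 6(n+1) + 1)/(4n³ + 6n + 1)] · 5/3 → 5/3.
Convergence for |u − 5| · 5/3 < 1, i.e. |u − 5| < 3/5. So R = 3/5.
Check u = 28/5: the n-th term does not approach 0; divergence by the term test.
At u = 22/5: the terms have absolute value of order n³, which does not tend to 0, so the series diverges by the divergence test.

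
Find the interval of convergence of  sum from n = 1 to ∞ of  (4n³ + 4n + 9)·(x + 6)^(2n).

(-7, -5)

Ratio test: |a_{n+1}/a_n| = (4(n+1)³ + 4(n+1) + 9)/(4n³ + 4n + 9) → 1 as n → ∞.
Successive powers of (x + 6) differ by 2, so the series converges when |x + 6|² · 1 < 1, i.e. |x + 6| < √(1) = 1. So R = 1.
Check x = -5: the terms have absolute value of order n³, which does not tend to 0, so the series diverges by the divergence test.
Endpoint x = -7: the terms have absolute value of order n³, which does not tend to 0, so the series diverges by the divergence test.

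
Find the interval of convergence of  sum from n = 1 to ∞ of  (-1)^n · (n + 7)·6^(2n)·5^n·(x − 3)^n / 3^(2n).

(59/20, 61/20)

By the ratio test, |a_{n+1}/a_n| = [((n+1) + 7)/(n + 7)] · 36·5/9 → 20.
Convergence for |x − 3| · 20 < 1, i.e. |x − 3| < 1/20. So R = 1/20.
Endpoint x = 61/20: the terms do not tend to 0, so the series diverges.
Endpoint x = 59/20: the n-th term does not approach 0; divergence by the term test.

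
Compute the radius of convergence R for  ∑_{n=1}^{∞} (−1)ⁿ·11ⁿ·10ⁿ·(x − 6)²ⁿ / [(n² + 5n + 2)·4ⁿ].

Ratio test: |a_{n+1}/a_n| = [(n² + 5n + 2)/((n+1)² + 5(n+1) + 2)] · 11·10/4 → 55/2 as n → ∞.
Since the exponent of (x − 6) increases by 2 each term, convergence requires |x − 6|² < 2/55, hence R = √110/55.

R = √110/55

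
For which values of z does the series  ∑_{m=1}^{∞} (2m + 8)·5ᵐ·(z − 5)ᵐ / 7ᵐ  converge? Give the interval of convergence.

(18/5, 32/5)

By the ratio test, |a_{m+1}/a_m| = [(2(m+1) + 8)/(2m + 8)] · 5/7 → 5/7.
Thus R = 1/(5/7) = 7/5.
At z = 32/5: the terms have absolute value of order m, which does not tend to 0, so the series diverges by the divergence test.
Endpoint z = 18/5: the m-th term does not approach 0; divergence by the term test.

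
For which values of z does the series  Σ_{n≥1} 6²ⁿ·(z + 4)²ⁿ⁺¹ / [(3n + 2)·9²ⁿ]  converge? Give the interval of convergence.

(-11/2, -5/2)

By the ratio test, |a_{n+1}/a_n| = [(3n + 2)/(3(n+1) + 2)] · 36/81 → 4/9.
Writing y = (z + 4)², the series in y has radius 9/4, so |z + 4| < √(9/4) = 3/2 and R = 3/2.
Check z = -5/2: the terms behave like c/n; limit comparison with the harmonic series gives divergence.
Endpoint z = -11/2: comparison with the harmonic series Σ 1/n shows the series diverges.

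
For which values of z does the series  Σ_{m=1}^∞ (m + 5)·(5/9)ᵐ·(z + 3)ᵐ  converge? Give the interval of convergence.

Apply the ratio test: |a_{m+1}| / |a_m| = [((m+1) + 5)/(m + 5)] · 5/9, which tends to 5/9 as m → ∞.
The series converges when 5/9 · |z + 3| < 1, giving R = 9/5.
At z = -6/5: the terms have absolute value of order m, which does not tend to 0, so the series diverges by the divergence test.
Endpoint z = -24/5: the terms do not tend to 0, so the series diverges.

(-24/5, -6/5)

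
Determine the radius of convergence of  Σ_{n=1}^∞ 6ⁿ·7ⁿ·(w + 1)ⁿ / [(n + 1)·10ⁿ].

Ratio test: |a_{n+1}/a_n| = [(n + 1)/((n+1) + 1)] · 6·7/10 → 21/5 as n → ∞.
The series converges when 21/5 · |w + 1| < 1, giving R = 5/21.

R = 5/21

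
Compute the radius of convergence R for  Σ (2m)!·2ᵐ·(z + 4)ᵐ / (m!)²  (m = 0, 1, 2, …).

R = 1/8

Apply the ratio test: |a_{m+1}| / |a_m| = (2m+1)·(2m+2)/(m+1)² · 2, which tends to 8 as m → ∞.
Thus R = 1/(8) = 1/8.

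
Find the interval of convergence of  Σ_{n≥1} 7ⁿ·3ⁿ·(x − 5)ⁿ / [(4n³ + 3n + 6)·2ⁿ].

The ratio of consecutive coefficients is [(4n³ + 3n + 6)/(4(n+1)³ + 3(n+1) + 6)] · 7·3/2 → 21/2.
Thus R = 1/(21/2) = 2/21.
Endpoint x = 107/21: the series is dominated by a constant times Σ 1/n³, which converges (p = 3 > 1).
At x = 103/21: absolute convergence follows by limit comparison with Σ 1/n³.

[103/21, 107/21]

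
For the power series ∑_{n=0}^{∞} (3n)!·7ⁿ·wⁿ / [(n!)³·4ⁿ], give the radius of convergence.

Ratio test: |a_{n+1}/a_n| = (3n+1)·(3n+2)·(3n+3)/(n+1)³ · 7/4 → 189/4 as n → ∞.
Convergence for |w| · 189/4 < 1, i.e. |w| < 4/189. So R = 4/189.

R = 4/189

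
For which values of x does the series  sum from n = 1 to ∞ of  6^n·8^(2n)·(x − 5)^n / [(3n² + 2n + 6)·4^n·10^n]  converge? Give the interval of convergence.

The ratio of consecutive coefficients is [(3n² + 2n + 6)/(3(n+1)² + 2(n+1) + 6)] · 6·64/(4·10) → 48/5.
Convergence for |x − 5| · 48/5 < 1, i.e. |x − 5| < 5/48. So R = 5/48.
Endpoint x = 245/48: absolute convergence follows by limit comparison with Σ 1/n².
When x = 235/48, the terms are on the order of 1/n², so the series converges absolutely by comparison with the p-series (p = 2 > 1).

[235/48, 245/48]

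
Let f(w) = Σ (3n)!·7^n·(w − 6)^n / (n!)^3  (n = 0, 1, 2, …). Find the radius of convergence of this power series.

By the ratio test, |a_{n+1}/a_n| = (3n+1)·(3n+2)·(3n+3)/(n+1)³ · 7 → 189.
The series converges when 189 · |w − 6| < 1, giving R = 1/189.

R = 1/189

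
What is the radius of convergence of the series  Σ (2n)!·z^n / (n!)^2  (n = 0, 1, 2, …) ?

R = 1/4

The ratio of consecutive coefficients is (2n+1)·(2n+2)/(n+1)² → 4.
The series converges when 4 · |z| < 1, giving R = 1/4.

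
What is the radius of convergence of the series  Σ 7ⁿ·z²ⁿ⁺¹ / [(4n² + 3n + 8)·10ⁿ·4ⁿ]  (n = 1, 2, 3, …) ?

R = 2√70/7

By the ratio test, |a_{n+1}/a_n| = [(4n² + 3n + 8)/(4(n+1)² + 3(n+1) + 8)] · 7/(10·4) → 7/40.
Writing y = z², the series in y has radius 40/7, so |z| < √(40/7) and R = 2√70/7.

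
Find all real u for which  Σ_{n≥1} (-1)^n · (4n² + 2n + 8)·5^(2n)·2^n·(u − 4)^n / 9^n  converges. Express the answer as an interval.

Apply the ratio test: |a_{n+1}| / |a_n| = [(4(n+1)² + 2(n+1) + 8)/(4n² + 2n + 8)] · 25·2/9, which tends to 50/9 as n → ∞.
Thus R = 1/(50/9) = 9/50.
When u = 209/50, the terms do not tend to 0, so the series diverges.
When u = 191/50, the terms have absolute value of order n², which does not tend to 0, so the series diverges by the divergence test.

(191/50, 209/50)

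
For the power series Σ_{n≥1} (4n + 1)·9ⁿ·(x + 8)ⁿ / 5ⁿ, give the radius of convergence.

R = 5/9

By the ratio test, |a_{n+1}/a_n| = [(4(n+1) + 1)/(4n + 1)] · 9/5 → 9/5.
Hence the series converges for |x + 8| < 1/(9/5) = 5/9, so the radius of convergence is 5/9.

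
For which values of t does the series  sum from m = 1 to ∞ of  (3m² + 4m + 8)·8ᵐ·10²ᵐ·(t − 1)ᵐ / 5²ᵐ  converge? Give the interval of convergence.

By the ratio test, |a_{m+1}/a_m| = [(3(m+1)² + 4(m+1) + 8)/(3m² + 4m + 8)] · 8·100/25 → 32.
Hence the series converges for |t − 1| < 1/(32) = 1/32, so the radius of convergence is 1/32.
At t = 33/32: the terms do not tend to 0, so the series diverges.
When t = 31/32, the terms do not tend to 0, so the series diverges.

(31/32, 33/32)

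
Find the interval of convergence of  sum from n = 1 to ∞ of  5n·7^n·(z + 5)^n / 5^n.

The ratio of consecutive coefficients is [5(n+1)/5n] · 7/5 → 7/5.
Hence the series converges for |z + 5| < 1/(7/5) = 5/7, so the radius of convergence is 5/7.
Endpoint z = -30/7: the terms have absolute value of order n, which does not tend to 0, so the series diverges by the divergence test.
When z = -40/7, the terms have absolute value of order n, which does not tend to 0, so the series diverges by the divergence test.

(-40/7, -30/7)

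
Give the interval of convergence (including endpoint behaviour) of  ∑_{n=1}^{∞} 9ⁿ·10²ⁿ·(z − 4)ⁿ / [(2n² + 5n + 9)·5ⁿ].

The ratio of consecutive coefficients is [(2n² + 5n + 9)/(2(n+1)² + 5(n+1) + 9)] · 9·100/5 → 180.
Hence the series converges for |z − 4| < 1/(180) = 1/180, so the radius of convergence is 1/180.
At z = 721/180: the terms are on the order of 1/n², so the series converges absolutely by comparison with the p-series (p = 2 > 1).
At z = 719/180: absolute convergence follows by limit comparison with Σ 1/n².

[719/180, 721/180]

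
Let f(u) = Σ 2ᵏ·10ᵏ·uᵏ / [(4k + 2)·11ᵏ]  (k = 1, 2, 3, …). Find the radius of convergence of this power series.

R = 11/20

The ratio of consecutive coefficients is [(4k + 2)/(4(k+1) + 2)] · 2·10/11 → 20/11.
Hence the series converges for |u| < 1/(20/11) = 11/20, so the radius of convergence is 11/20.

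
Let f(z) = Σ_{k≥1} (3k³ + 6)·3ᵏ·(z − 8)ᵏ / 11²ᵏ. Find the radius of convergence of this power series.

By the ratio test, |a_{k+1}/a_k| = [(3(k+1)³ + 6)/(3k³ + 6)] · 3/121 → 3/121.
Thus R = 1/(3/121) = 121/3.

R = 121/3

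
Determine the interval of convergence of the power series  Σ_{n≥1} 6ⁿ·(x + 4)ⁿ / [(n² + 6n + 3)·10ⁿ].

[-17/3, -7/3]

Apply the ratio test: |a_{n+1}| / |a_n| = [(n² + 6n + 3)/((n+1)² + 6(n+1) + 3)] · 6/10, which tends to 3/5 as n → ∞.
The series converges when 3/5 · |x + 4| < 1, giving R = 5/3.
Check x = -7/3: the series is dominated by a constant times Σ 1/n², which converges (p = 2 > 1).
Endpoint x = -17/3: absolute convergence follows by limit comparison with Σ 1/n².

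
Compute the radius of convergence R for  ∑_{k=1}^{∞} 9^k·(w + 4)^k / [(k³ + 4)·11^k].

R = 11/9

By the ratio test, |a_{k+1}/a_k| = [(k³ + 4)/((k+1)³ + 4)] · 9/11 → 9/11.
The series converges when 9/11 · |w + 4| < 1, giving R = 11/9.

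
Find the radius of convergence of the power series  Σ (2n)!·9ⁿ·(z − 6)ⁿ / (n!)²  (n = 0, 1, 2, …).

R = 1/36

Ratio test: |a_{n+1}/a_n| = (2n+1)·(2n+2)/(n+1)² · 9 → 36 as n → ∞.
Thus R = 1/(36) = 1/36.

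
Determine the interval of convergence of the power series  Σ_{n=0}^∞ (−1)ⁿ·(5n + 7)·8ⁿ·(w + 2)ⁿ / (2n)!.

By the ratio test, |a_{n+1}/a_n| = (5(n+1) + 7)/(5n + 7) · 8 · 1/[(2n+1)·(2n+2)] → 0.
Since the limit is 0 < 1 for every w, the series converges on all of ℝ and R = ∞.

(−∞, ∞)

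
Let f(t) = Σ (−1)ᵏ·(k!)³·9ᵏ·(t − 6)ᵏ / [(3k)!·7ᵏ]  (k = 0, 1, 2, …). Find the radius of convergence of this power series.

R = 21

Apply the ratio test: |a_{k+1}| / |a_k| = (k+1)³/[(3k+1)·(3k+2)·(3k+3)] · 9/7, which tends to 1/21 as k → ∞.
Thus R = 1/(1/21) = 21.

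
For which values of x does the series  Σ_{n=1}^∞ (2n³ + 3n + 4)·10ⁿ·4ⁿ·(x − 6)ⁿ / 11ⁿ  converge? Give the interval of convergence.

By the ratio test, |a_{n+1}/a_n| = [(2(n+1)³ + 3(n+1) + 4)/(2n³ + 3n + 4)] · 10·4/11 → 40/11.
Thus R = 1/(40/11) = 11/40.
When x = 251/40, the terms do not tend to 0, so the series diverges.
At x = 229/40: the n-th term does not approach 0; divergence by the term test.

(229/40, 251/40)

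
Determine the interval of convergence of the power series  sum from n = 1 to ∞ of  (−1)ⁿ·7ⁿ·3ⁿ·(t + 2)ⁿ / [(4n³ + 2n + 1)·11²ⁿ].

Ratio test: |a_{n+1}/a_n| = [(4n³ + 2n + 1)/(4(n+1)³ + 2(n+1) + 1)] · 7·3/121 → 21/121 as n → ∞.
Thus R = 1/(21/121) = 121/21.
Endpoint t = 79/21: the series is dominated by a constant times Σ 1/n³, which converges (p = 3 > 1).
At t = -163/21: absolute convergence follows by limit comparison with Σ 1/n³.

[-163/21, 79/21]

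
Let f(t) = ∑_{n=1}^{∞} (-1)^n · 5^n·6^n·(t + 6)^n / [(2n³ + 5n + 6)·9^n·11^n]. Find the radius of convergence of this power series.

R = 33/10

The ratio of consecutive coefficients is [(2n³ + 5n + 6)/(2(n+1)³ + 5(n+1) + 6)] · 5·6/(9·11) → 10/33.
Hence the series converges for |t + 6| < 1/(10/33) = 33/10, so the radius of convergence is 33/10.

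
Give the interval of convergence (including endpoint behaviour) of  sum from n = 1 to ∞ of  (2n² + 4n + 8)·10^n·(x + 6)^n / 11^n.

Apply the ratio test: |a_{n+1}| / |a_n| = [(2(n+1)² + 4(n+1) + 8)/(2n² + 4n + 8)] · 10/11, which tends to 10/11 as n → ∞.
Convergence for |x + 6| · 10/11 < 1, i.e. |x + 6| < 11/10. So R = 11/10.
At x = -49/10: the n-th term does not approach 0; divergence by the term test.
Check x = -71/10: the terms do not tend to 0, so the series diverges.

(-71/10, -49/10)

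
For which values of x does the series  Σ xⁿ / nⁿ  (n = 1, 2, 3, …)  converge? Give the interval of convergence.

Applying the root test, |a_n|^(1/n) = 1/n → 0.
Since the n-th root of |a_n| tends to 0, the series converges for all real x; R = ∞.

(−∞, ∞)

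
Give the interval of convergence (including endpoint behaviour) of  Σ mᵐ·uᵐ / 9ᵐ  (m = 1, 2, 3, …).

{0}

By the Cauchy root test, |a_m|^(1/m) = m/9 → ∞.
The root grows without bound, so R = 0 (convergence only at u = 0).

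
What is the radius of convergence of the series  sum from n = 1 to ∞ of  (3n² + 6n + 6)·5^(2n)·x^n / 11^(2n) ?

R = 121/25

The ratio of consecutive coefficients is [(3(n+1)² + 6(n+1) + 6)/(3n² + 6n + 6)] · 25/121 → 25/121.
Thus R = 1/(25/121) = 121/25.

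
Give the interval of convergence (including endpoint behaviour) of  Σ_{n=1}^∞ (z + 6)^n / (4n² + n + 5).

[-7, -5]

By the ratio test, |a_{n+1}/a_n| = (4n² + n + 5)/(4(n+1)² + (n+1) + 5) → 1.
Hence R = 1.
When z = -5, absolute convergence follows by limit comparison with Σ 1/n².
At z = -7: the series is dominated by a constant times Σ 1/n², which converges (p = 2 > 1).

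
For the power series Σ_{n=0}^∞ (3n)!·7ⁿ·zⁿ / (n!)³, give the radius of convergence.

By the ratio test, |a_{n+1}/a_n| = (3n+1)·(3n+2)·(3n+3)/(n+1)³ · 7 → 189.
Convergence for |z| · 189 < 1, i.e. |z| < 1/189. So R = 1/189.

R = 1/189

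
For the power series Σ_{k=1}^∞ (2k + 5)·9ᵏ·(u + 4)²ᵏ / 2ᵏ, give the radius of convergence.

The ratio of consecutive coefficients is [(2(k+1) + 5)/(2k + 5)] · 9/2 → 9/2.
Successive powers of (u + 4) differ by 2, so the series converges when |u + 4|² · 9/2 < 1, i.e. |u + 4| < √(2/9). So R = √2/3.

R = √2/3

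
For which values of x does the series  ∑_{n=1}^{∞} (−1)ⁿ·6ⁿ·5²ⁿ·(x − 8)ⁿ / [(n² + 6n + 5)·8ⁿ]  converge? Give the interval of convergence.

Apply the ratio test: |a_{n+1}| / |a_n| = [(n² + 6n + 5)/((n+1)² + 6(n+1) + 5)] · 6·25/8, which tends to 75/4 as n → ∞.
Convergence for |x − 8| · 75/4 < 1, i.e. |x − 8| < 4/75. So R = 4/75.
Check x = 604/75: absolute convergence follows by limit comparison with Σ 1/n².
When x = 596/75, the series is dominated by a constant times Σ 1/n², which converges (p = 2 > 1).

[596/75, 604/75]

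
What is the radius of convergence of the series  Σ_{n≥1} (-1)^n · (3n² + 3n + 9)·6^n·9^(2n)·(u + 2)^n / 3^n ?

R = 1/162

The ratio of consecutive coefficients is [(3(n+1)² + 3(n+1) + 9)/(3n² + 3n + 9)] · 6·81/3 → 162.
Thus R = 1/(162) = 1/162.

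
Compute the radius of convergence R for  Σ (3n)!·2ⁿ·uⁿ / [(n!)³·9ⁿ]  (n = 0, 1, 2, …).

Apply the ratio test: |a_{n+1}| / |a_n| = (3n+1)·(3n+2)·(3n+3)/(n+1)³ · 2/9, which tends to 6 as n → ∞.
The series converges when 6 · |u| < 1, giving R = 1/6.

R = 1/6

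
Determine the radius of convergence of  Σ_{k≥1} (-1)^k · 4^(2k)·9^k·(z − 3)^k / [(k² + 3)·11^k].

Apply the ratio test: |a_{k+1}| / |a_k| = [(k² + 3)/((k+1)² + 3)] · 16·9/11, which tends to 144/11 as k → ∞.
The series converges when 144/11 · |z − 3| < 1, giving R = 11/144.

R = 11/144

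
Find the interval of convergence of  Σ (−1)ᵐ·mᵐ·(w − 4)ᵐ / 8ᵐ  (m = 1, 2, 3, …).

Applying the root test, |a_m|^(1/m) = m/8 → ∞.
Since the m-th root of |a_m| is unbounded, the series converges only at w = 4; R = 0.

{4}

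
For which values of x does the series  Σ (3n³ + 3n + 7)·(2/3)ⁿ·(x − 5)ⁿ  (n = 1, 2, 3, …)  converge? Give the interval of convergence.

By the ratio test, |a_{n+1}/a_n| = [(3(n+1)³ + 3(n+1) + 7)/(3n³ + 3n + 7)] · 2/3 → 2/3.
Thus R = 1/(2/3) = 3/2.
Check x = 13/2: the n-th term does not approach 0; divergence by the term test.
Endpoint x = 7/2: the terms have absolute value of order n³, which does not tend to 0, so the series diverges by the divergence test.

(7/2, 13/2)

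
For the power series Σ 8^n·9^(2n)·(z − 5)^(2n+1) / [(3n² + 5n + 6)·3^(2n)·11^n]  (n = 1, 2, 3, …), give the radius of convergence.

Ratio test: |a_{n+1}/a_n| = [(3n² + 5n + 6)/(3(n+1)² + 5(n+1) + 6)] · 8·81/(9·11) → 72/11 as n → ∞.
Since the exponent of (z − 5) increases by 2 each term, convergence requires |z − 5|² < 11/72, hence R = √22/12.

R = √22/12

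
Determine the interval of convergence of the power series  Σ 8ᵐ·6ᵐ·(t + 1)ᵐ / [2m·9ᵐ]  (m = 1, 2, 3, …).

Ratio test: |a_{m+1}/a_m| = [2m/2(m+1)] · 8·6/9 → 16/3 as m → ∞.
The series converges when 16/3 · |t + 1| < 1, giving R = 3/16.
At t = -13/16: the terms behave like c/m; limit comparison with the harmonic series gives divergence.
At t = -19/16: the terms alternate in sign and decrease monotonically to 0 in absolute value (size ~ c/m), so the alternating series test gives convergence.

[-19/16, -13/16)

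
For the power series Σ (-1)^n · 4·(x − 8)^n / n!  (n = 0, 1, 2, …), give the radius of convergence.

R = ∞

By the ratio test, |a_{n+1}/a_n| = 4/4 · 1/(n+1) → 0.
The limit is 0, so the series converges for all x; R = ∞.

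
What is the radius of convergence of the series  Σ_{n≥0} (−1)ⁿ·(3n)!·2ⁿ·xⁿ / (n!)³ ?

Apply the ratio test: |a_{n+1}| / |a_n| = (3n+1)·(3n+2)·(3n+3)/(n+1)³ · 2, which tends to 54 as n → ∞.
Convergence for |x| · 54 < 1, i.e. |x| < 1/54. So R = 1/54.

R = 1/54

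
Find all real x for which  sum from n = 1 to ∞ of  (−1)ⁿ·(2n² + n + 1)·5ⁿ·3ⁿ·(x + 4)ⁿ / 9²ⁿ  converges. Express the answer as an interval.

(-47/5, 7/5)

Ratio test: |a_{n+1}/a_n| = [(2(n+1)² + (n+1) + 1)/(2n² + n + 1)] · 5·3/81 → 5/27 as n → ∞.
Convergence for |x + 4| · 5/27 < 1, i.e. |x + 4| < 27/5. So R = 27/5.
Check x = 7/5: the terms have absolute value of order n², which does not tend to 0, so the series diverges by the divergence test.
When x = -47/5, the terms have absolute value of order n², which does not tend to 0, so the series diverges by the divergence test.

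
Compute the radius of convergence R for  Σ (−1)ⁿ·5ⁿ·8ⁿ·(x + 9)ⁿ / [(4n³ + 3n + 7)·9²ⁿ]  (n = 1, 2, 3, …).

The ratio of consecutive coefficients is [(4n³ + 3n + 7)/(4(n+1)³ + 3(n+1) + 7)] · 5·8/81 → 40/81.
Convergence for |x + 9| · 40/81 < 1, i.e. |x + 9| < 81/40. So R = 81/40.

R = 81/40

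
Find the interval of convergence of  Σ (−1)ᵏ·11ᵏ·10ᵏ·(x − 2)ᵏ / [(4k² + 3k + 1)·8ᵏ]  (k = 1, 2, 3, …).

Apply the ratio test: |a_{k+1}| / |a_k| = [(4k² + 3k + 1)/(4(k+1)² + 3(k+1) + 1)] · 11·10/8, which tends to 55/4 as k → ∞.
Thus R = 1/(55/4) = 4/55.
Check x = 114/55: absolute convergence follows by limit comparison with Σ 1/k².
When x = 106/55, the terms are on the order of 1/k², so the series converges absolutely by comparison with the p-series (p = 2 > 1).

[106/55, 114/55]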